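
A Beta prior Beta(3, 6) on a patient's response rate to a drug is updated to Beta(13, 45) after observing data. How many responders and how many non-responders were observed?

A Beta(α, β) prior with s successes and f failures in binomial data gives a Beta(α+s, β+f) posterior.
Match parameters: s=13−3=10, f=45−6=39.

10 responders and 39 non-responders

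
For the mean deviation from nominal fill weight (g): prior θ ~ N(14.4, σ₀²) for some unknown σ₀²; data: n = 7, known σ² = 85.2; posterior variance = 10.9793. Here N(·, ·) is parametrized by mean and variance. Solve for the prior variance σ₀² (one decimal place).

σ₀² = 112.1

Posterior precision equals prior precision plus data precision: 1/σ_n² = 1/σ₀² + n/σ².
So 1/σ₀² = 1/10.9793 − 7/85.2 = 0.091080 − 0.082160 = 0.008920.
Hence σ₀² = 1/0.008920 ≈ 112.1.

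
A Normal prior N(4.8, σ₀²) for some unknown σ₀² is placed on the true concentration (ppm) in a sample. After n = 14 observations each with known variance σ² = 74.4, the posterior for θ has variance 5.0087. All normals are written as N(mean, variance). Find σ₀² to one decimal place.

σ₀² = 87.1

Posterior precision equals prior precision plus data precision: 1/σ_n² = 1/σ₀² + n/σ².
So 1/σ₀² = 1/5.0087 − 14/74.4 = 0.199653 − 0.188172 = 0.011481.
Hence σ₀² = 1/0.011481 ≈ 87.1.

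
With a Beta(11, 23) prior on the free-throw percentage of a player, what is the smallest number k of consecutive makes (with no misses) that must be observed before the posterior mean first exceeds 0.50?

k = 13

After k makes and 0 misses the posterior is Beta(11+k, 23), with mean (11+k)/(11+23+k).
Set (11+k)/(34+k) > 0.50 and solve: k > (0.50·34 − 11)/(1 − 0.50) = 12.000.
The smallest integer exceeding 12.000 is 13.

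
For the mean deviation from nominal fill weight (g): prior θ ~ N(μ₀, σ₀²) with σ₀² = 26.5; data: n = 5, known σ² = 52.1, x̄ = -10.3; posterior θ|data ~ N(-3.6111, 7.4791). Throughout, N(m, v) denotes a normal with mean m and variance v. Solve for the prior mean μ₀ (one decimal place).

The posterior mean is a precision-weighted average: μ_n = (τ₀μ₀ + τ_data·x̄)/(τ₀+τ_data), with τ₀=1/σ₀² and τ_data=n/σ².
Here τ₀ = 1/26.5 = 0.037736 and τ_data = 5/52.1 = 0.095969, so τ_n = 0.133705.
Rearranging for μ₀: μ₀ = (μ_n·τ_n − τ_data·x̄)/τ₀ = (-3.6111·0.133705 − 0.095969·-10.3) / 0.037736 = 0.505659/0.037736 ≈ 13.4.

μ₀ = 13.4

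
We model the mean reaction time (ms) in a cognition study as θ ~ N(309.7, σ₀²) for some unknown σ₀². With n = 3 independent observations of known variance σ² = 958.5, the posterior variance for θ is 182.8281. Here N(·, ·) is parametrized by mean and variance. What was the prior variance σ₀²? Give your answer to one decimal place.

σ₀² = 427.4

Posterior precision equals prior precision plus data precision: 1/σ_n² = 1/σ₀² + n/σ².
So 1/σ₀² = 1/182.8281 − 3/958.5 = 0.005470 − 0.003130 = 0.002340.
Hence σ₀² = 1/0.002340 ≈ 427.4.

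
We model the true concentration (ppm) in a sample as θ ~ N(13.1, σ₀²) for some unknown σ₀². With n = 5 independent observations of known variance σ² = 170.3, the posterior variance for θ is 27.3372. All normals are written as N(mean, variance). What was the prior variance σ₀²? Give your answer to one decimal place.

σ₀² = 138.5

For the Normal–Normal model with known σ², precisions add: τ_n = τ₀ + n/σ².
So 1/σ₀² = 1/27.3372 − 5/170.3 = 0.036580 − 0.029360 = 0.007220.
Hence σ₀² = 1/0.007220 ≈ 138.5.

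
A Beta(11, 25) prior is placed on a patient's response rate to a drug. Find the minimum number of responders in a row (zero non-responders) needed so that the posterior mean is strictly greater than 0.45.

After k responders and 0 non-responders the posterior is Beta(11+k, 25), with mean (11+k)/(11+25+k).
Set (11+k)/(36+k) > 0.45 and solve: k > (0.45·36 − 11)/(1 − 0.45) = 9.455.
The smallest integer exceeding 9.455 is 10, and checking k=10: (21)/(46) = 0.4565 > 0.45.

k = 10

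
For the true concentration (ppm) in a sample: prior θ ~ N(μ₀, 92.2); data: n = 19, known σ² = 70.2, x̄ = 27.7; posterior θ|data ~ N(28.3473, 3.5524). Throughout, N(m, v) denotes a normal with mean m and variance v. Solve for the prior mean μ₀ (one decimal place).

μ₀ = 44.5

With known observation variance, the Normal–Normal posterior has precision τ_n = τ₀ + n/σ² and mean μ_n = (τ₀μ₀ + (n/σ²)x̄)/τ_n.
Here τ₀ = 1/92.2 = 0.010846 and τ_data = 19/70.2 = 0.270655, so τ_n = 0.281501.
Rearranging for μ₀: μ₀ = (μ_n·τ_n − τ_data·x̄)/τ₀ = (28.3473·0.281501 − 0.270655·27.7) / 0.010846 = 0.482650/0.010846 ≈ 44.5.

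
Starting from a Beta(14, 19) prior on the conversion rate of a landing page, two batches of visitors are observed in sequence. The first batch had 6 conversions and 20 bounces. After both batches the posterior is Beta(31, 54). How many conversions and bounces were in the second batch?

11 conversions and 15 bounces

Sequential conjugate updates are equivalent to a single update on the pooled data, so total successes = posterior α − prior α and total failures = posterior β − prior β.
Total across both batches: 31−14=17 conversions, 54−19=35 bounces.
Subtract the first batch: 17−6=11 conversions and 35−20=15 bounces.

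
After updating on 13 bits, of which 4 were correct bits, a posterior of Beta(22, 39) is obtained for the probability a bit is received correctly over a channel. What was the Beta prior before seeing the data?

A Beta(a, b) prior with s successes and f failures in binomial data gives a Beta(a+s, b+f) posterior.
So a = 22 − 4 = 18 and b = 39 − 9 = 30.

Beta(18, 30)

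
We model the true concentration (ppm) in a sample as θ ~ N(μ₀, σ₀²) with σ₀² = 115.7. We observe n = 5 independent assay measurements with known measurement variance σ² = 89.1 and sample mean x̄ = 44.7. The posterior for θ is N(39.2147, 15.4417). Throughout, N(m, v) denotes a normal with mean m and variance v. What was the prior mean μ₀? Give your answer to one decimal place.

The posterior mean is a precision-weighted average: μ_n = (τ₀μ₀ + τ_data·x̄)/(τ₀+τ_data), with τ₀=1/σ₀² and τ_data=n/σ².
Here τ₀ = 1/115.7 = 0.008643 and τ_data = 5/89.1 = 0.056117, so τ_n = 0.064760.
Rearranging for μ₀: μ₀ = (μ_n·τ_n − τ_data·x̄)/τ₀ = (39.2147·0.064760 − 0.056117·44.7) / 0.008643 = 0.031114/0.008643 ≈ 3.6.

μ₀ = 3.6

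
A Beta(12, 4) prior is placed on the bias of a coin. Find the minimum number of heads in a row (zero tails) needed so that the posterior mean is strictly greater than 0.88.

After k heads and 0 tails the posterior is Beta(12+k, 4), with mean (12+k)/(12+4+k).
Set (12+k)/(16+k) > 0.88 and solve: k > (0.88·16 − 12)/(1 − 0.88) = 17.333.
The smallest integer exceeding 17.333 is 18.

k = 18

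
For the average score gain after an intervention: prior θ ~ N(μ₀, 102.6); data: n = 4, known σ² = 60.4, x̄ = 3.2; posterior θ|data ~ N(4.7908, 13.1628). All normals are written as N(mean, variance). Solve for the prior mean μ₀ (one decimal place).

μ₀ = 15.6

With known observation variance, the Normal–Normal posterior has precision τ_n = τ₀ + n/σ² and mean μ_n = (τ₀μ₀ + (n/σ²)x̄)/τ_n.
Here τ₀ = 1/102.6 = 0.009747 and τ_data = 4/60.4 = 0.066225, so τ_n = 0.075972.
Rearranging for μ₀: μ₀ = (μ_n·τ_n − τ_data·x̄)/τ₀ = (4.7908·0.075972 − 0.066225·3.2) / 0.009747 = 0.152047/0.009747 ≈ 15.6.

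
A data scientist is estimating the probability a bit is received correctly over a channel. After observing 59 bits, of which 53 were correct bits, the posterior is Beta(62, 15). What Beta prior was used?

Beta(9, 9)

Under Beta–binomial conjugacy the posterior parameters are (a+s, b+f).
Subtract the data counts: 62−53=9, 15−6=9.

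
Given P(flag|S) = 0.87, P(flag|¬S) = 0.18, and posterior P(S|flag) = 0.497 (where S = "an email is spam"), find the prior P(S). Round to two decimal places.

In odds form, posterior odds = prior odds × likelihood ratio, so prior odds = posterior odds ÷ LR.
Posterior odds = 0.497/(1−0.497) = 0.9881. LR = 0.87/0.18 = 4.8333.
Prior odds = 0.9881/4.8333 = 0.2044, so P(S) = 0.2044/(1+0.2044) ≈ 0.17.

P(S) = 0.17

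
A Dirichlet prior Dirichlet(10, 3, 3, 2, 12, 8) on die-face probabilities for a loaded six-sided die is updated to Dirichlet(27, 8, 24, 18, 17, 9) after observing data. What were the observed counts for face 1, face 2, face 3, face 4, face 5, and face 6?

For a Dirichlet(α) prior with multinomial counts c, the posterior is Dirichlet(α + c) componentwise.
Counts are posterior − prior componentwise: 27−10=17, 8−3=5, 24−3=21, 18−2=16, 17−12=5, 9−8=1.

counts (17, 5, 21, 16, 5, 1)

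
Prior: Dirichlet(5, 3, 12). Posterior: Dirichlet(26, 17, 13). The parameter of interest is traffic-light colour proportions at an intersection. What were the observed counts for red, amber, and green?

For a Dirichlet(α) prior with multinomial counts c, the posterior is Dirichlet(α + c) componentwise.
Counts are posterior − prior componentwise: 26−5=21, 17−3=14, 13−12=1.

counts (21, 14, 1)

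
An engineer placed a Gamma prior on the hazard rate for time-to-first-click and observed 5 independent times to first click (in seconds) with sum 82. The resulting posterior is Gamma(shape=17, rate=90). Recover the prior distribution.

Gamma–exponential conjugacy: posterior shape = α + n, posterior rate = β + Σtᵢ.
So α = 17 − 5 = 12 and β = 90 − 82 = 8.

Gamma(shape=12, rate=8)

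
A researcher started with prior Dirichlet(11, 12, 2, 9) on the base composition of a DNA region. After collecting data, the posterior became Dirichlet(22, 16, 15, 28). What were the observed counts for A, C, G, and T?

counts (11, 4, 13, 19)

For a Dirichlet(α) prior with multinomial counts c, the posterior is Dirichlet(α + c) componentwise.
Counts are posterior − prior componentwise: 22−11=11, 16−12=4, 15−2=13, 28−9=19.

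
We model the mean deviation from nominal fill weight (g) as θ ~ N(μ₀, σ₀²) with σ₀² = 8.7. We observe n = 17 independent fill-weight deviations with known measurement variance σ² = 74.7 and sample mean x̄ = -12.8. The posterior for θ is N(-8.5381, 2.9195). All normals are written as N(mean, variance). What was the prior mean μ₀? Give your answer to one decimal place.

The posterior mean is a precision-weighted average: μ_n = (τ₀μ₀ + τ_data·x̄)/(τ₀+τ_data), with τ₀=1/σ₀² and τ_data=n/σ².
Here τ₀ = 1/8.7 = 0.114943 and τ_data = 17/74.7 = 0.227577, so τ_n = 0.342520.
Rearranging for μ₀: μ₀ = (μ_n·τ_n − τ_data·x̄)/τ₀ = (-8.5381·0.342520 − 0.227577·-12.8) / 0.114943 = -0.011484/0.114943 ≈ -0.1.

μ₀ = -0.1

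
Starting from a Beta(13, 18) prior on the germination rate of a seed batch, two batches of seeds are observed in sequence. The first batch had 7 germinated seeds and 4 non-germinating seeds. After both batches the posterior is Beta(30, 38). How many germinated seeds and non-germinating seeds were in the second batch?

Because Beta–binomial updating is additive in the counts, the combined data contributed (α_post−α_prior, β_post−β_prior) successes and failures.
Total across both batches: 30−13=17 germinated seeds, 38−18=20 non-germinating seeds.
Subtract the first batch: 17−7=10 germinated seeds and 20−4=16 non-germinating seeds.

10 germinated seeds and 16 non-germinating seeds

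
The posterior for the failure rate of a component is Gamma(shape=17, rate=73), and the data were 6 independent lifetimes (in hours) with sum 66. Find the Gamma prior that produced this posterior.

Gamma(shape=11, rate=7)

Gamma–exponential conjugacy: posterior shape = α + n, posterior rate = β + Σtᵢ.
So α = 17 − 6 = 11 and β = 73 − 66 = 7.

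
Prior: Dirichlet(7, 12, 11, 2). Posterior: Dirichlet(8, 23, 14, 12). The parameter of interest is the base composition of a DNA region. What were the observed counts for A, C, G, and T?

For a Dirichlet(α) prior with multinomial counts c, the posterior is Dirichlet(α + c) componentwise.
Counts are posterior − prior componentwise: 8−7=1, 23−12=11, 14−11=3, 12−2=10.

counts (1, 11, 3, 10)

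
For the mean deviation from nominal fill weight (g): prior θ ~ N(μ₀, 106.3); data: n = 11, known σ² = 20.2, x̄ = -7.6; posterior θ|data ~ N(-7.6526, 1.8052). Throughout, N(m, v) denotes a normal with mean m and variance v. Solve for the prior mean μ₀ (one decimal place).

μ₀ = -10.7

With known observation variance, the Normal–Normal posterior has precision τ_n = τ₀ + n/σ² and mean μ_n = (τ₀μ₀ + (n/σ²)x̄)/τ_n.
Here τ₀ = 1/106.3 = 0.009407 and τ_data = 11/20.2 = 0.544554, so τ_n = 0.553961.
Rearranging for μ₀: μ₀ = (μ_n·τ_n − τ_data·x̄)/τ₀ = (-7.6526·0.553961 − 0.544554·-7.6) / 0.009407 = -0.100632/0.009407 ≈ -10.7.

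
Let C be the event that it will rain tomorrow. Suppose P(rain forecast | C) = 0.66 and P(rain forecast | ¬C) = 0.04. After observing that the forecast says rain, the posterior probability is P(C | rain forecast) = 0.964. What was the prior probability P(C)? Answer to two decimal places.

P(C) = 0.62

In odds form, posterior odds = prior odds × likelihood ratio, so prior odds = posterior odds ÷ LR.
Posterior odds = 0.964/(1−0.964) = 26.7778. LR = 0.66/0.04 = 16.5000.
Prior odds = 26.7778/16.5000 = 1.6229, so P(C) = 1.6229/(1+1.6229) ≈ 0.62.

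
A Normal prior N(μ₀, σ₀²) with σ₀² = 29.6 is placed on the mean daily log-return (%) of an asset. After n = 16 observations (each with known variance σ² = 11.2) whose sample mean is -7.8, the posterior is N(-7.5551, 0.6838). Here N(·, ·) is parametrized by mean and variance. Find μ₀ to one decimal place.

The posterior mean is a precision-weighted average: μ_n = (τ₀μ₀ + τ_data·x̄)/(τ₀+τ_data), with τ₀=1/σ₀² and τ_data=n/σ².
Here τ₀ = 1/29.6 = 0.033784 and τ_data = 16/11.2 = 1.428571, so τ_n = 1.462355.
Rearranging for μ₀: μ₀ = (μ_n·τ_n − τ_data·x̄)/τ₀ = (-7.5551·1.462355 − 1.428571·-7.8) / 0.033784 = 0.094616/0.033784 ≈ 2.8.

μ₀ = 2.8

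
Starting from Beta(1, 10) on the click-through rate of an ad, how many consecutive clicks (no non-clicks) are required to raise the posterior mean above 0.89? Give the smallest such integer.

k = 80

After k clicks and 0 non-clicks the posterior is Beta(1+k, 10), with mean (1+k)/(1+10+k).
Set (1+k)/(11+k) > 0.89 and solve: k > (0.89·11 − 1)/(1 − 0.89) = 79.909.
The smallest integer exceeding 79.909 is 80.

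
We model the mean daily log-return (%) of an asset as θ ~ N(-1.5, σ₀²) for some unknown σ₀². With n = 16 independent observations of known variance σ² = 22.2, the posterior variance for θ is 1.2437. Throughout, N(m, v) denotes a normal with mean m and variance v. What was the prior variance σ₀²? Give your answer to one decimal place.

For the Normal–Normal model with known σ², precisions add: τ_n = τ₀ + n/σ².
So 1/σ₀² = 1/1.2437 − 16/22.2 = 0.804052 − 0.720721 = 0.083331.
Hence σ₀² = 1/0.083331 ≈ 12.0.

σ₀² = 12.0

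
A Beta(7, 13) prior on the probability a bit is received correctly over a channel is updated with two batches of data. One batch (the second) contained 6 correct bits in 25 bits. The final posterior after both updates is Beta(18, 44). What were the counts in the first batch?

5 correct bits and 12 errors

Sequential conjugate updates are equivalent to a single update on the pooled data, so total successes = posterior α − prior α and total failures = posterior β − prior β.
Total across both batches: 18−7=11 correct bits, 44−13=31 errors.
Subtract the second batch: 11−6=5 correct bits and 31−19=12 errors.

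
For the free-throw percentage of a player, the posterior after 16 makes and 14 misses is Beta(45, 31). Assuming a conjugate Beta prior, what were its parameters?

A Beta(α, β) prior with s successes and f failures in binomial data gives a Beta(α+s, β+f) posterior.
So α = 45 − 16 = 29 and β = 31 − 14 = 17.

Beta(29, 17)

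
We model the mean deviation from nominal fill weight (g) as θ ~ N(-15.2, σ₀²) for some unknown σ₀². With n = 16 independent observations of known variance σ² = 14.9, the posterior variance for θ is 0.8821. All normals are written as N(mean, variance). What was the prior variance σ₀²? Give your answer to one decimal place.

σ₀² = 16.7

Posterior precision equals prior precision plus data precision: 1/σ_n² = 1/σ₀² + n/σ².
So 1/σ₀² = 1/0.8821 − 16/14.9 = 1.133658 − 1.073826 = 0.059832.
Hence σ₀² = 1/0.059832 ≈ 16.7.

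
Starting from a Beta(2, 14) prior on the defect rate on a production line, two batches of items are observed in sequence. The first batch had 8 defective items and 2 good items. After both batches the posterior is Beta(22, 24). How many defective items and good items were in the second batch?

12 defective items and 8 good items

Because Beta–binomial updating is additive in the counts, the combined data contributed (α_post−α_prior, β_post−β_prior) successes and failures.
Total across both batches: 22−2=20 defective items, 24−14=10 good items.
Subtract the first batch: 20−8=12 defective items and 10−2=8 good items.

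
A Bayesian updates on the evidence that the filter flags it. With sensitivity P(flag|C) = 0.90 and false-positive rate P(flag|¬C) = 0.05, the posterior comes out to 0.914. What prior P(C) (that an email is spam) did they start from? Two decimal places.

Bayes' rule in odds form gives O(C|E) = O(C)·[P(E|C)/P(E|¬C)], hence O(C) = O(C|E)/LR.
Posterior odds = 0.914/(1−0.914) = 10.6279. LR = 0.90/0.05 = 18.0000.
Prior odds = 10.6279/18.0000 = 0.5904, so P(C) = 0.5904/(1+0.5904) ≈ 0.37.

P(C) = 0.37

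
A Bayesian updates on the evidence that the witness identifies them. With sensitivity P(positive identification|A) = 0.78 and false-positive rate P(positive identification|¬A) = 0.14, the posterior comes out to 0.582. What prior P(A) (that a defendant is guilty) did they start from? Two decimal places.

In odds form, posterior odds = prior odds × likelihood ratio, so prior odds = posterior odds ÷ LR.
Posterior odds = 0.582/(1−0.582) = 1.3923. LR = 0.78/0.14 = 5.5714.
Prior odds = 1.3923/5.5714 = 0.2499, so P(A) = 0.2499/(1+0.2499) ≈ 0.20.

P(A) = 0.20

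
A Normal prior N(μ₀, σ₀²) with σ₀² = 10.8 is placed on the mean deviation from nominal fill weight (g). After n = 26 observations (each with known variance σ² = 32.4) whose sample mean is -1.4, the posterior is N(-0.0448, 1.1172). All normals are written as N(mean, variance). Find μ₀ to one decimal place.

With known observation variance, the Normal–Normal posterior has precision τ_n = τ₀ + n/σ² and mean μ_n = (τ₀μ₀ + (n/σ²)x̄)/τ_n.
Here τ₀ = 1/10.8 = 0.092593 and τ_data = 26/32.4 = 0.802469, so τ_n = 0.895062.
Rearranging for μ₀: μ₀ = (μ_n·τ_n − τ_data·x̄)/τ₀ = (-0.0448·0.895062 − 0.802469·-1.4) / 0.092593 = 1.083358/0.092593 ≈ 11.7.

μ₀ = 11.7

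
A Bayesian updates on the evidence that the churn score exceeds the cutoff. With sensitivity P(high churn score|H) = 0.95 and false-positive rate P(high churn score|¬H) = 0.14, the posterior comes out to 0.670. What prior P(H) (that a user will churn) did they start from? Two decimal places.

P(H) = 0.23

In odds form, posterior odds = prior odds × likelihood ratio, so prior odds = posterior odds ÷ LR.
Posterior odds = 0.670/(1−0.670) = 2.0303. LR = 0.95/0.14 = 6.7857.
Prior odds = 2.0303/6.7857 = 0.2992, so P(H) = 0.2992/(1+0.2992) ≈ 0.23.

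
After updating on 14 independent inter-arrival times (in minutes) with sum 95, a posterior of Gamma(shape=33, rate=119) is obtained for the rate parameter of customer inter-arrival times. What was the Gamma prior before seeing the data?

Gamma–exponential conjugacy: posterior shape = α + n, posterior rate = β + Σtᵢ.
So α = 33 − 14 = 19 and β = 119 − 95 = 24.

Gamma(shape=19, rate=24)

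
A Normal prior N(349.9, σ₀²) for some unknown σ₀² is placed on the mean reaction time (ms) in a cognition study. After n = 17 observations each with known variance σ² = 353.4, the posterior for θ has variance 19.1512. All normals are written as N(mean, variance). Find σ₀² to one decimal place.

σ₀² = 243.2

For the Normal–Normal model with known σ², precisions add: τ_n = τ₀ + n/σ².
So 1/σ₀² = 1/19.1512 − 17/353.4 = 0.052216 − 0.048104 = 0.004112.
Hence σ₀² = 1/0.004112 ≈ 243.2.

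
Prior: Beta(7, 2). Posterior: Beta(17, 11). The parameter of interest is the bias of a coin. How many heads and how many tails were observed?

Under Beta–binomial conjugacy the posterior parameters are (α+s, β+f).
So s = 17 − 7 = 10 and f = 11 − 2 = 9.

10 heads and 9 tails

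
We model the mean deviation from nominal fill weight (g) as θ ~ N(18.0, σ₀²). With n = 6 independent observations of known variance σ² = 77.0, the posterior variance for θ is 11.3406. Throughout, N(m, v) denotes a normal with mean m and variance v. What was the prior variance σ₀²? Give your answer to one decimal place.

Posterior precision equals prior precision plus data precision: 1/σ_n² = 1/σ₀² + n/σ².
So 1/σ₀² = 1/11.3406 − 6/77.0 = 0.088179 − 0.077922 = 0.010257.
Hence σ₀² = 1/0.010257 ≈ 97.5.

σ₀² = 97.5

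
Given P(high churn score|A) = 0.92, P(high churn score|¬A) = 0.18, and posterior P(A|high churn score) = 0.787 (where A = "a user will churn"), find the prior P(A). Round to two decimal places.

P(A) = 0.42

Bayes' rule in odds form gives O(A|E) = O(A)·[P(E|A)/P(E|¬A)], hence O(A) = O(A|E)/LR.
Posterior odds = 0.787/(1−0.787) = 3.6948. LR = 0.92/0.18 = 5.1111.
Prior odds = 3.6948/5.1111 = 0.7229, so P(A) = 0.7229/(1+0.7229) ≈ 0.42.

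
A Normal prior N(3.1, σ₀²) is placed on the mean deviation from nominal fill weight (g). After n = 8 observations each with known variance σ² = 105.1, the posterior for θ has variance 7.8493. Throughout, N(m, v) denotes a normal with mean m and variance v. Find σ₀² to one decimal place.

For the Normal–Normal model with known σ², precisions add: τ_n = τ₀ + n/σ².
So 1/σ₀² = 1/7.8493 − 8/105.1 = 0.127400 − 0.076118 = 0.051282.
Hence σ₀² = 1/0.051282 ≈ 19.5.

σ₀² = 19.5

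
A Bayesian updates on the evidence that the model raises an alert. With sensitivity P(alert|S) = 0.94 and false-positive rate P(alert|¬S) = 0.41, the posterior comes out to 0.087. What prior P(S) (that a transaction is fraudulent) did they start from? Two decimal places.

In odds form, posterior odds = prior odds × likelihood ratio, so prior odds = posterior odds ÷ LR.
Posterior odds = 0.087/(1−0.087) = 0.0953. LR = 0.94/0.41 = 2.2927.
Prior odds = 0.0953/2.2927 = 0.0416, so P(S) = 0.0416/(1+0.0416) ≈ 0.04.

P(S) = 0.04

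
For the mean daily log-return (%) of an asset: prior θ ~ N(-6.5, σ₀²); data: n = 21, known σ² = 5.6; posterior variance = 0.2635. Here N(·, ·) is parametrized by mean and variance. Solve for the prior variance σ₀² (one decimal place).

σ₀² = 22.2

Posterior precision equals prior precision plus data precision: 1/σ_n² = 1/σ₀² + n/σ².
So 1/σ₀² = 1/0.2635 − 21/5.6 = 3.795066 − 3.750000 = 0.045066.
Hence σ₀² = 1/0.045066 ≈ 22.2.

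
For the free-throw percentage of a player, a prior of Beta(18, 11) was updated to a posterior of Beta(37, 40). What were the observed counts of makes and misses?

Under Beta–binomial conjugacy the posterior parameters are (a+s, b+f).
Match parameters: s=37−18=19, f=40−11=29.

19 makes and 29 misses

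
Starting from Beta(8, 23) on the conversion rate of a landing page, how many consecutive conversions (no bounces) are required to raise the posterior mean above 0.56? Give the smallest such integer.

k = 22

After k conversions and 0 bounces the posterior is Beta(8+k, 23), with mean (8+k)/(8+23+k).
Set (8+k)/(31+k) > 0.56 and solve: k > (0.56·31 − 8)/(1 − 0.56) = 21.273.
The smallest integer exceeding 21.273 is 22, and checking k=22: (30)/(53) = 0.5660 > 0.56.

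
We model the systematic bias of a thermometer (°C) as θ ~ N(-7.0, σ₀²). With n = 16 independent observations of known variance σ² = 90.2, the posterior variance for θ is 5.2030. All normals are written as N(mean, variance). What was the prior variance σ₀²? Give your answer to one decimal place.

σ₀² = 67.5

Posterior precision equals prior precision plus data precision: 1/σ_n² = 1/σ₀² + n/σ².
So 1/σ₀² = 1/5.2030 − 16/90.2 = 0.192197 − 0.177384 = 0.014813.
Hence σ₀² = 1/0.014813 ≈ 67.5.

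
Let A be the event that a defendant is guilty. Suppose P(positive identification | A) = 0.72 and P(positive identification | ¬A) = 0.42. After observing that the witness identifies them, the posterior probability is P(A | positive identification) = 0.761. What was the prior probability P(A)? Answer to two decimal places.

Bayes' rule in odds form gives O(A|E) = O(A)·[P(E|A)/P(E|¬A)], hence O(A) = O(A|E)/LR.
Posterior odds = 0.761/(1−0.761) = 3.1841. LR = 0.72/0.42 = 1.7143.
Prior odds = 3.1841/1.7143 = 1.8574, so P(A) = 1.8574/(1+1.8574) ≈ 0.65.

P(A) = 0.65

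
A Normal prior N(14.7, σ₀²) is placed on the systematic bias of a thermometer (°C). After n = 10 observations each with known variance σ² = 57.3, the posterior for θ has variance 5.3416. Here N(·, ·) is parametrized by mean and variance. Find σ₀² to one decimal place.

σ₀² = 78.8

For the Normal–Normal model with known σ², precisions add: τ_n = τ₀ + n/σ².
So 1/σ₀² = 1/5.3416 − 10/57.3 = 0.187210 − 0.174520 = 0.012690.
Hence σ₀² = 1/0.012690 ≈ 78.8.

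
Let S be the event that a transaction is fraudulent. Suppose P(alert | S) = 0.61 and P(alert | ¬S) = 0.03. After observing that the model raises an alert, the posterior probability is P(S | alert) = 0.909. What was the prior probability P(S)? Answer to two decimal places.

P(S) = 0.33

Bayes' rule in odds form gives O(S|E) = O(S)·[P(E|S)/P(E|¬S)], hence O(S) = O(S|E)/LR.
Posterior odds = 0.909/(1−0.909) = 9.9890. LR = 0.61/0.03 = 20.3333.
Prior odds = 9.9890/20.3333 = 0.4913, so P(S) = 0.4913/(1+0.4913) ≈ 0.33.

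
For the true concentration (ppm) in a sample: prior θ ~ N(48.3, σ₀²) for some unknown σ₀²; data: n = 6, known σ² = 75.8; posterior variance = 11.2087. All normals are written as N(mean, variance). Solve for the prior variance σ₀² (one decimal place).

σ₀² = 99.4

For the Normal–Normal model with known σ², precisions add: τ_n = τ₀ + n/σ².
So 1/σ₀² = 1/11.2087 − 6/75.8 = 0.089216 − 0.079156 = 0.010060.
Hence σ₀² = 1/0.010060 ≈ 99.4.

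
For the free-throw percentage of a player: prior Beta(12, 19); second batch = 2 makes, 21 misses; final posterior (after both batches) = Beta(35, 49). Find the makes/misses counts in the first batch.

Because Beta–binomial updating is additive in the counts, the combined data contributed (α_post−α_prior, β_post−β_prior) successes and failures.
Total across both batches: 35−12=23 makes, 49−19=30 misses.
Subtract the second batch: 23−2=21 makes and 30−21=9 misses.

21 makes and 9 misses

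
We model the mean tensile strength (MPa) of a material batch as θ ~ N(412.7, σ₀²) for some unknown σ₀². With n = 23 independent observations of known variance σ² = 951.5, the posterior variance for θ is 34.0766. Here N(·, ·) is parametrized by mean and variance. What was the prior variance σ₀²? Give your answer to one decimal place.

Posterior precision equals prior precision plus data precision: 1/σ_n² = 1/σ₀² + n/σ².
So 1/σ₀² = 1/34.0766 − 23/951.5 = 0.029346 − 0.024172 = 0.005174.
Hence σ₀² = 1/0.005174 ≈ 193.3.

σ₀² = 193.3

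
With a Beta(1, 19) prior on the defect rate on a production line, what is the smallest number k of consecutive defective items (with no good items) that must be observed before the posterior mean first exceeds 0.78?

k = 67

After k defective items and 0 good items the posterior is Beta(1+k, 19), with mean (1+k)/(1+19+k).
Set (1+k)/(20+k) > 0.78 and solve: k > (0.78·20 − 1)/(1 − 0.78) = 66.364.
The smallest integer exceeding 66.364 is 67, and checking k=67: (68)/(87) = 0.7816 > 0.78.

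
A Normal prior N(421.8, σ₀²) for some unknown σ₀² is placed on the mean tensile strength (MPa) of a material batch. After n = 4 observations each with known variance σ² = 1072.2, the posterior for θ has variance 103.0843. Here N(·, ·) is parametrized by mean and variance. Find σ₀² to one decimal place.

Posterior precision equals prior precision plus data precision: 1/σ_n² = 1/σ₀² + n/σ².
So 1/σ₀² = 1/103.0843 − 4/1072.2 = 0.009701 − 0.003731 = 0.005970.
Hence σ₀² = 1/0.005970 ≈ 167.5.

σ₀² = 167.5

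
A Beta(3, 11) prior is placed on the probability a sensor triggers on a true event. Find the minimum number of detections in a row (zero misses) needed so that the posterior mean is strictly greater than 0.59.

After k detections and 0 misses the posterior is Beta(3+k, 11), with mean (3+k)/(3+11+k).
Set (3+k)/(14+k) > 0.59 and solve: k > (0.59·14 − 3)/(1 − 0.59) = 12.829.
The smallest integer exceeding 12.829 is 13.

k = 13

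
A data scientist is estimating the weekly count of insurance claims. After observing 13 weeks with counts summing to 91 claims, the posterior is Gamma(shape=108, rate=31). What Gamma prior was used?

Gamma(shape=17, rate=18)

A Gamma(α, β) prior (rate parametrization) on a Poisson rate with n observations summing to S gives posterior Gamma(α+S, β+n).
So α = 108 − 91 = 17 and β = 31 − 13 = 18.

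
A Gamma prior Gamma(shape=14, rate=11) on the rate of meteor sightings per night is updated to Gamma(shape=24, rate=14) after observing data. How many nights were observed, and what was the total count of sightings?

n = 3 nights with total 10 sightings

A Gamma(α, β) prior (rate parametrization) on a Poisson rate with n observations summing to S gives posterior Gamma(α+S, β+n).
Matching: Σxᵢ = 24 − 14 = 10 and n = 14 − 11 = 3.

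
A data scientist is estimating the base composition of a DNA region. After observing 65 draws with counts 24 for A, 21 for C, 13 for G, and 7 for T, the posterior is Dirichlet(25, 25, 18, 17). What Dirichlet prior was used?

Dirichlet(1, 4, 5, 10)

For a Dirichlet(α) prior with multinomial counts c, the posterior is Dirichlet(α + c) componentwise.
Subtract each count from the matching posterior parameter: 25−24=1, 25−21=4, 18−13=5, 17−7=10.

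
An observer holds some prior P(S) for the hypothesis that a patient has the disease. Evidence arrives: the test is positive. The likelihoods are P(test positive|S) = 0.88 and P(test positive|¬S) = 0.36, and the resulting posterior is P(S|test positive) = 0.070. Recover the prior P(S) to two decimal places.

In odds form, posterior odds = prior odds × likelihood ratio, so prior odds = posterior odds ÷ LR.
Posterior odds = 0.070/(1−0.070) = 0.0753. LR = 0.88/0.36 = 2.4444.
Prior odds = 0.0753/2.4444 = 0.0308, so P(S) = 0.0308/(1+0.0308) ≈ 0.03.

P(S) = 0.03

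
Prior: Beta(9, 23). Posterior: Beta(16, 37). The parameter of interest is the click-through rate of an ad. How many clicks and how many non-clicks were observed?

Beta is conjugate to the binomial likelihood: posterior = Beta(a+s, b+f).
Match parameters: s=16−9=7, f=37−23=14.

7 clicks and 14 non-clicks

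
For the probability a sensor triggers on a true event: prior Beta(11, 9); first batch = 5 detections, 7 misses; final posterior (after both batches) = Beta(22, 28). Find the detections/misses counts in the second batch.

Because Beta–binomial updating is additive in the counts, the combined data contributed (α_post−α_prior, β_post−β_prior) successes and failures.
Total across both batches: 22−11=11 detections, 28−9=19 misses.
Subtract the first batch: 11−5=6 detections and 19−7=12 misses.

6 detections and 12 misses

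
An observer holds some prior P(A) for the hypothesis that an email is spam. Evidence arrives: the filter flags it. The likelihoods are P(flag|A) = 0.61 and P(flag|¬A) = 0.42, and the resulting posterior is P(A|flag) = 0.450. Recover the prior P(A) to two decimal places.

P(A) = 0.36

In odds form, posterior odds = prior odds × likelihood ratio, so prior odds = posterior odds ÷ LR.
Posterior odds = 0.450/(1−0.450) = 0.8182. LR = 0.61/0.42 = 1.4524.
Prior odds = 0.8182/1.4524 = 0.5633, so P(A) = 0.5633/(1+0.5633) ≈ 0.36.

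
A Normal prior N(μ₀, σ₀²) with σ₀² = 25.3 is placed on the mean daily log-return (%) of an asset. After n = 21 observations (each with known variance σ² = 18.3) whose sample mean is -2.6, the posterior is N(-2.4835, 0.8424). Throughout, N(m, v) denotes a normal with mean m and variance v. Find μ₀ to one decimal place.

The posterior mean is a precision-weighted average: μ_n = (τ₀μ₀ + τ_data·x̄)/(τ₀+τ_data), with τ₀=1/σ₀² and τ_data=n/σ².
Here τ₀ = 1/25.3 = 0.039526 and τ_data = 21/18.3 = 1.147541, so τ_n = 1.187067.
Rearranging for μ₀: μ₀ = (μ_n·τ_n − τ_data·x̄)/τ₀ = (-2.4835·1.187067 − 1.147541·-2.6) / 0.039526 = 0.035526/0.039526 ≈ 0.9.

μ₀ = 0.9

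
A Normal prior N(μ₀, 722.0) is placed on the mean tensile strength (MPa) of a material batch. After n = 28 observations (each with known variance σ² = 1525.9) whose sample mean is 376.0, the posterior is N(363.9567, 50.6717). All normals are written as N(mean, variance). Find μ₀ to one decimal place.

The posterior mean is a precision-weighted average: μ_n = (τ₀μ₀ + τ_data·x̄)/(τ₀+τ_data), with τ₀=1/σ₀² and τ_data=n/σ².
Here τ₀ = 1/722.0 = 0.001385 and τ_data = 28/1525.9 = 0.018350, so τ_n = 0.019735.
Rearranging for μ₀: μ₀ = (μ_n·τ_n − τ_data·x̄)/τ₀ = (363.9567·0.019735 − 0.018350·376.0) / 0.001385 = 0.283085/0.001385 ≈ 204.4.

μ₀ = 204.4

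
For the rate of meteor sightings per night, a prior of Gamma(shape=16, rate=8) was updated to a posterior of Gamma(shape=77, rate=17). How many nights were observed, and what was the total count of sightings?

Gamma–Poisson conjugacy: posterior shape = α + Σxᵢ, posterior rate = β + n.
Matching: Σxᵢ = 77 − 16 = 61 and n = 17 − 8 = 9.

n = 9 nights with total 61 sightings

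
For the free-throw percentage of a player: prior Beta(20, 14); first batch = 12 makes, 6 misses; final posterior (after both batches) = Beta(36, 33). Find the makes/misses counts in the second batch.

4 makes and 13 misses

Sequential conjugate updates are equivalent to a single update on the pooled data, so total successes = posterior α − prior α and total failures = posterior β − prior β.
Total across both batches: 36−20=16 makes, 33−14=19 misses.
Subtract the first batch: 16−12=4 makes and 19−6=13 misses.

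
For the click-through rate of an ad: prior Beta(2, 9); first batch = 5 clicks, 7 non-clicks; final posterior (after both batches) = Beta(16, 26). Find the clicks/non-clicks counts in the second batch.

Sequential conjugate updates are equivalent to a single update on the pooled data, so total successes = posterior α − prior α and total failures = posterior β − prior β.
Total across both batches: 16−2=14 clicks, 26−9=17 non-clicks.
Subtract the first batch: 14−5=9 clicks and 17−7=10 non-clicks.

9 clicks and 10 non-clicks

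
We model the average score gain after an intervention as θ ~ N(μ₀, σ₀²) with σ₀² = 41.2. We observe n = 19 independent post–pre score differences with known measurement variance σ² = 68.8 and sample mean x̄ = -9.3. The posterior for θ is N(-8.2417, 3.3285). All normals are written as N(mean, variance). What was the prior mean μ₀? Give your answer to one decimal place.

μ₀ = 3.8

The posterior mean is a precision-weighted average: μ_n = (τ₀μ₀ + τ_data·x̄)/(τ₀+τ_data), with τ₀=1/σ₀² and τ_data=n/σ².
Here τ₀ = 1/41.2 = 0.024272 and τ_data = 19/68.8 = 0.276163, so τ_n = 0.300435.
Rearranging for μ₀: μ₀ = (μ_n·τ_n − τ_data·x̄)/τ₀ = (-8.2417·0.300435 − 0.276163·-9.3) / 0.024272 = 0.092221/0.024272 ≈ 3.8.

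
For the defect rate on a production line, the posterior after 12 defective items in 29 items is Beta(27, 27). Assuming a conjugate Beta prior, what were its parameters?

Beta(15, 10)

Under Beta–binomial conjugacy the posterior parameters are (α+s, β+f).
Subtract the data counts: 27−12=15, 27−17=10.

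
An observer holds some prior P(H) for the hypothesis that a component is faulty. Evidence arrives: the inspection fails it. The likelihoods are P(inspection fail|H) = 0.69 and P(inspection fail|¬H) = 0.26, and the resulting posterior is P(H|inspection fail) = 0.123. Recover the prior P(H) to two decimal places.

P(H) = 0.05

Bayes' rule in odds form gives O(H|E) = O(H)·[P(E|H)/P(E|¬H)], hence O(H) = O(H|E)/LR.
Posterior odds = 0.123/(1−0.123) = 0.1403. LR = 0.69/0.26 = 2.6538.
Prior odds = 0.1403/2.6538 = 0.0529, so P(H) = 0.0529/(1+0.0529) ≈ 0.05.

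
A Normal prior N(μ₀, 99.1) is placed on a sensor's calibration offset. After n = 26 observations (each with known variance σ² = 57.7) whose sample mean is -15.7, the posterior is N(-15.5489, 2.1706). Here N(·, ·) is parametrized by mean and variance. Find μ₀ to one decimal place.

μ₀ = -8.8

With known observation variance, the Normal–Normal posterior has precision τ_n = τ₀ + n/σ² and mean μ_n = (τ₀μ₀ + (n/σ²)x̄)/τ_n.
Here τ₀ = 1/99.1 = 0.010091 and τ_data = 26/57.7 = 0.450607, so τ_n = 0.460698.
Rearranging for μ₀: μ₀ = (μ_n·τ_n − τ_data·x̄)/τ₀ = (-15.5489·0.460698 − 0.450607·-15.7) / 0.010091 = -0.088817/0.010091 ≈ -8.8.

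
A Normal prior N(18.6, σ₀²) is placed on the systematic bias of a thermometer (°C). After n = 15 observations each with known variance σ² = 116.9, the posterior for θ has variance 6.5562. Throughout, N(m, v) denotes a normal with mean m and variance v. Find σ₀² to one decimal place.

σ₀² = 41.3

For the Normal–Normal model with known σ², precisions add: τ_n = τ₀ + n/σ².
So 1/σ₀² = 1/6.5562 − 15/116.9 = 0.152527 − 0.128315 = 0.024212.
Hence σ₀² = 1/0.024212 ≈ 41.3.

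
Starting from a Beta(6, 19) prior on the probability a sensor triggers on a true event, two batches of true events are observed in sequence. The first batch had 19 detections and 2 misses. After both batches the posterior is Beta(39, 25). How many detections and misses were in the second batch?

Sequential conjugate updates are equivalent to a single update on the pooled data, so total successes = posterior α − prior α and total failures = posterior β − prior β.
Total across both batches: 39−6=33 detections, 25−19=6 misses.
Subtract the first batch: 33−19=14 detections and 6−2=4 misses.

14 detections and 4 misses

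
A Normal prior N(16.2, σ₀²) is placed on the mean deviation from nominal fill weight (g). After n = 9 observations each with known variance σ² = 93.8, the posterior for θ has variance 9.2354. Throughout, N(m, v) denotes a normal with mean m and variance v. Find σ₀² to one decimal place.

For the Normal–Normal model with known σ², precisions add: τ_n = τ₀ + n/σ².
So 1/σ₀² = 1/9.2354 − 9/93.8 = 0.108279 − 0.095949 = 0.012330.
Hence σ₀² = 1/0.012330 ≈ 81.1.

σ₀² = 81.1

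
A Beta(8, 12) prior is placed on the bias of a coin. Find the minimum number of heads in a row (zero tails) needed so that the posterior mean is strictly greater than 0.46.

After k heads and 0 tails the posterior is Beta(8+k, 12), with mean (8+k)/(8+12+k).
Set (8+k)/(20+k) > 0.46 and solve: k > (0.46·20 − 8)/(1 − 0.46) = 2.222.
The smallest integer exceeding 2.222 is 3.

k = 3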